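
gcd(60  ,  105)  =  15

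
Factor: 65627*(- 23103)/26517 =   -  505393527/8839=- 3^1*17^1*29^1*31^1*73^1*151^1*8839^( - 1)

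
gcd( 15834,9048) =2262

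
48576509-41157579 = 7418930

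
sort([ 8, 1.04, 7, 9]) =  [ 1.04, 7,  8,9 ]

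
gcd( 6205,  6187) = 1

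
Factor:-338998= -2^1*11^1 * 19^1*811^1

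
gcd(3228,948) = 12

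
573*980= 561540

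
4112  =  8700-4588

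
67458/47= 67458/47= 1435.28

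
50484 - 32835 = 17649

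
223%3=1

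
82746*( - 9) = -744714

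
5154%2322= 510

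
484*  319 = 154396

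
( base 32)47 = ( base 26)55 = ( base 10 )135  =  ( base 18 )79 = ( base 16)87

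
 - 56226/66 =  - 852 + 1/11=   - 851.91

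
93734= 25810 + 67924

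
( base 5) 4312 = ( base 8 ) 1106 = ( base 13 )35A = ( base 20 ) 192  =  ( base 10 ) 582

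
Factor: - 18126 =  - 2^1 * 3^2*  19^1*53^1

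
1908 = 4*477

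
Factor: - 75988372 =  - 2^2*19^1*467^1*2141^1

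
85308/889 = 95 + 853/889  =  95.96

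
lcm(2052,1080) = 20520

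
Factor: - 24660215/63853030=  - 4932043/12770606 = - 2^( - 1) * 4932043^1*6385303^ ( - 1)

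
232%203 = 29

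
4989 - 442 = 4547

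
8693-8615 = 78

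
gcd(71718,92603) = 1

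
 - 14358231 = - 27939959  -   - 13581728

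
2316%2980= 2316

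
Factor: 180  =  2^2 * 3^2*5^1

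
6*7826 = 46956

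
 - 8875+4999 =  - 3876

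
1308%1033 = 275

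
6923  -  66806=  - 59883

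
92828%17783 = 3913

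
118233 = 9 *13137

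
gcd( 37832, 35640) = 8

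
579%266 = 47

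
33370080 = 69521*480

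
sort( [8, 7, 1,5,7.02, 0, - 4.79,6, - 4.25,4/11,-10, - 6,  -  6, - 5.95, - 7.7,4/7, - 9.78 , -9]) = [ - 10,-9.78,  -  9, - 7.7, - 6,-6, - 5.95, - 4.79, - 4.25,0,4/11,4/7,  1,5,6,  7, 7.02, 8]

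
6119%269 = 201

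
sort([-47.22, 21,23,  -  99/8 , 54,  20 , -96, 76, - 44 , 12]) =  [ - 96, - 47.22, -44, - 99/8,12, 20,  21, 23, 54 , 76]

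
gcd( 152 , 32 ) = 8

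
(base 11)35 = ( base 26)1C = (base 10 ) 38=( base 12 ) 32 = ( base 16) 26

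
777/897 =259/299 =0.87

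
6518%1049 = 224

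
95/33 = 2 + 29/33 = 2.88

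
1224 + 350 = 1574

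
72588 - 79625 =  - 7037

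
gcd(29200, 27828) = 4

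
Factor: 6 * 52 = 312  =  2^3*3^1*13^1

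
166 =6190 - 6024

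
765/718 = 1+47/718 = 1.07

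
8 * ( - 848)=- 6784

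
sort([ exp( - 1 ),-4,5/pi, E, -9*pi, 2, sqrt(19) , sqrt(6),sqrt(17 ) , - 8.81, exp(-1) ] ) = [  -  9*pi  , - 8.81,-4, exp ( - 1) , exp( - 1 ),5/pi,2,sqrt( 6 ) , E,sqrt( 17 ),sqrt( 19 )]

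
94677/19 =4983=4983.00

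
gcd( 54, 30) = 6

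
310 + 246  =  556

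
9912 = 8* 1239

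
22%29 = 22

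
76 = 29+47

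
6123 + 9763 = 15886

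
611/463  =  611/463 = 1.32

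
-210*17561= -3687810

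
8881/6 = 8881/6 = 1480.17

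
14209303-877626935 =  - 863417632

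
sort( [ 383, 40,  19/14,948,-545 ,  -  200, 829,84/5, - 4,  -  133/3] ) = [ - 545, - 200,-133/3,-4,19/14, 84/5, 40, 383,829,948]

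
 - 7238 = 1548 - 8786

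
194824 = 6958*28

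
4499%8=3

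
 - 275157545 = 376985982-652143527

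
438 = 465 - 27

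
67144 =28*2398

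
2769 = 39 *71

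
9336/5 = 9336/5 = 1867.20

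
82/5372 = 41/2686 = 0.02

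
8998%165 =88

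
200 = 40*5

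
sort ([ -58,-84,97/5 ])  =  [ - 84 , - 58,97/5 ]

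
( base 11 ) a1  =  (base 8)157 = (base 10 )111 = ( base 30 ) 3l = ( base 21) 56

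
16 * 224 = 3584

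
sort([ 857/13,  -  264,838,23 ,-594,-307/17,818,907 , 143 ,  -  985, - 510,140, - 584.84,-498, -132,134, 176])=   [-985, - 594,  -  584.84, - 510,  -  498 ,-264,-132,  -  307/17, 23,857/13,134,140, 143,176,818,838,907]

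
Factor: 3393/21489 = 3/19 = 3^1*19^( - 1 ) 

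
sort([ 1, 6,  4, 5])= [1,4, 5, 6 ]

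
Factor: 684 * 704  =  2^8 * 3^2*11^1*19^1 = 481536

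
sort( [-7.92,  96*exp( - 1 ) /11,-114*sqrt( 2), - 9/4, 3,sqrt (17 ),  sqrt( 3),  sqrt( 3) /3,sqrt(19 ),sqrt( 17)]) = [ - 114*sqrt( 2),-7.92 ,-9/4,sqrt(3)/3,sqrt( 3),3, 96*exp( - 1)/11,  sqrt( 17), sqrt( 17 ) , sqrt( 19)]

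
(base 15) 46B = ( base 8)1751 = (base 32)V9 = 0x3e9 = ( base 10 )1001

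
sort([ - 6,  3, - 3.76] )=[ - 6,  -  3.76,  3 ]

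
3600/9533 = 3600/9533 = 0.38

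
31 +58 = 89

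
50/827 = 50/827 = 0.06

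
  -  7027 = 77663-84690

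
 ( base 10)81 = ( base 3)10000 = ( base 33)2F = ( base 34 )2d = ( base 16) 51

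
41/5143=41/5143= 0.01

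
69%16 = 5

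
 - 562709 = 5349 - 568058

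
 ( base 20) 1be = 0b1001111010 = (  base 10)634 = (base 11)527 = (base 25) 109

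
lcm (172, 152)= 6536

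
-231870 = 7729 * ( - 30 ) 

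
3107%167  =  101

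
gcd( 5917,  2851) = 1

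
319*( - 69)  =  -22011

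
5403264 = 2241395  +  3161869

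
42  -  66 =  - 24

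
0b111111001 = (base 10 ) 505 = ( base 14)281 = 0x1f9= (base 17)1cc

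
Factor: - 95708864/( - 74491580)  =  2^4*5^ ( - 1)*1495451^1* 3724579^(  -  1) = 23927216/18622895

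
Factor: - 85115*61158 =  - 2^1*3^1*5^1*29^1*587^1*10193^1 = - 5205463170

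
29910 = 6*4985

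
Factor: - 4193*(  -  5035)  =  5^1*7^1*19^1*53^1 *599^1= 21111755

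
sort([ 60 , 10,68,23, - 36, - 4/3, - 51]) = [ - 51, - 36, - 4/3, 10,23, 60, 68] 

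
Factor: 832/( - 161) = - 2^6*7^ ( - 1 ) * 13^1*23^( - 1)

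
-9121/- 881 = 9121/881 = 10.35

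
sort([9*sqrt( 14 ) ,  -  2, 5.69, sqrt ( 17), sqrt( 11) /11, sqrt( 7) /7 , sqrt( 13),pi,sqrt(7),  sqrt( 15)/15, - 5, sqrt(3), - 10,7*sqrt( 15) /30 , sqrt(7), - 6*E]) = [-6*E, - 10,  -  5,  -  2, sqrt( 15)/15,sqrt( 11)/11, sqrt( 7)/7, 7*sqrt( 15)/30,  sqrt( 3) , sqrt( 7),  sqrt (7),pi,  sqrt(13) , sqrt(17),5.69,9*sqrt(14)]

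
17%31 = 17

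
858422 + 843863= 1702285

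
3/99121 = 3/99121 = 0.00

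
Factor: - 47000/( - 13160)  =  5^2*7^( - 1) = 25/7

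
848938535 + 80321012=929259547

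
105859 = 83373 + 22486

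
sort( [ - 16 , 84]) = [ - 16, 84 ]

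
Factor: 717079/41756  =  893/52  =  2^ ( - 2 )*  13^( - 1)* 19^1 * 47^1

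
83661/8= 83661/8 = 10457.62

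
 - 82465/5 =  - 16493 = - 16493.00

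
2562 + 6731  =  9293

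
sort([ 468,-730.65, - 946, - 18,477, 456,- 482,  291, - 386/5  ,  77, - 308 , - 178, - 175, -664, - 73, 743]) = [ - 946, - 730.65, - 664, - 482,- 308, - 178,-175, - 386/5,  -  73, - 18,77,291,456,468,477, 743 ]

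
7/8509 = 7/8509 = 0.00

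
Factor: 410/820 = 2^( - 1 ) = 1/2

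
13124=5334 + 7790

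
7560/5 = 1512  =  1512.00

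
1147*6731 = 7720457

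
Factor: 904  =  2^3*113^1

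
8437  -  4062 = 4375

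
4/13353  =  4/13353 = 0.00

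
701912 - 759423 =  - 57511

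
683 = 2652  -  1969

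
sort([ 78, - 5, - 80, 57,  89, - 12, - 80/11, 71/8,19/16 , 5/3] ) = [ - 80, - 12, - 80/11, - 5 , 19/16 , 5/3 , 71/8, 57, 78,89] 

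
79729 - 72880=6849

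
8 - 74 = -66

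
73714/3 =73714/3 =24571.33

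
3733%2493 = 1240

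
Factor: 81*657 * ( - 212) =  -11282004  =  - 2^2*3^6*53^1*73^1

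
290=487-197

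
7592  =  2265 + 5327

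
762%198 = 168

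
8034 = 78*103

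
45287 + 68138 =113425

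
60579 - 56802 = 3777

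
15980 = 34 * 470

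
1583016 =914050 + 668966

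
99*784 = 77616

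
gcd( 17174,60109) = 8587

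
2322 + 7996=10318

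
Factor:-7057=-7057^1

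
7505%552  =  329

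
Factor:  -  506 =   -  2^1*11^1*23^1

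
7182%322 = 98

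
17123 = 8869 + 8254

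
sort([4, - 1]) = [ - 1,4] 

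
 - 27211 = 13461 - 40672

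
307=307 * 1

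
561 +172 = 733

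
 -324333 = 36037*( - 9)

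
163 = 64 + 99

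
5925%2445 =1035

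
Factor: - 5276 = -2^2 * 1319^1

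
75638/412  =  183 + 121/206 = 183.59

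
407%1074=407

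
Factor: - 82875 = -3^1 * 5^3*13^1*17^1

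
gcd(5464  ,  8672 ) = 8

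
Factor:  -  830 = - 2^1 * 5^1*83^1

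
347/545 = 347/545 = 0.64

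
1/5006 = 1/5006 = 0.00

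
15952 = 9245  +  6707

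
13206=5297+7909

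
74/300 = 37/150 = 0.25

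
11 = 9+2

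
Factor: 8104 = 2^3*1013^1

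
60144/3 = 20048= 20048.00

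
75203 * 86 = 6467458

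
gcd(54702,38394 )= 54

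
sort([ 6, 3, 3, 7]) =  [3, 3, 6,7] 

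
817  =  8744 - 7927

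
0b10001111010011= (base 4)2033103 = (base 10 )9171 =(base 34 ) 7vp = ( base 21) kgf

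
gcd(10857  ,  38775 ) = 1551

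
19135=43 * 445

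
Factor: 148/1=2^2*37^1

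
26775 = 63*425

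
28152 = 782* 36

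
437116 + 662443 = 1099559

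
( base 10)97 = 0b1100001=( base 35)2r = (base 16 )61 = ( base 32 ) 31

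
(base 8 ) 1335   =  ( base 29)p8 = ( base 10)733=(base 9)1004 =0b1011011101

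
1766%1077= 689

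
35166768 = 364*96612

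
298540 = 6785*44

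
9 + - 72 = - 63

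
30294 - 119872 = -89578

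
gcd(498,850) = 2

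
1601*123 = 196923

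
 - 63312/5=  - 12663 + 3/5= - 12662.40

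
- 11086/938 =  - 12 + 85/469 = - 11.82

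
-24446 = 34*( - 719) 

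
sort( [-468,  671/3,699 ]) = [ - 468,671/3, 699] 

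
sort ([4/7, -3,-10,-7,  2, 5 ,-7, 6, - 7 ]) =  [-10,  -  7, - 7,-7,-3,4/7, 2,5, 6 ] 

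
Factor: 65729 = 65729^1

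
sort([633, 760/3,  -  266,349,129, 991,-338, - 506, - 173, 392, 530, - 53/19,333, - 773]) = [ - 773, - 506, - 338,-266, - 173, - 53/19, 129, 760/3, 333,349, 392 , 530, 633 , 991]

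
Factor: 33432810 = 2^1*3^1 * 5^1*1114427^1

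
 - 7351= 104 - 7455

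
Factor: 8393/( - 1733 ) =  - 7^1 * 11^1*109^1  *  1733^ ( - 1 ) 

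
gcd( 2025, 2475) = 225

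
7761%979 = 908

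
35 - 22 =13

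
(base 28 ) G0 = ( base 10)448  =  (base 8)700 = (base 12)314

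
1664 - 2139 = -475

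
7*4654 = 32578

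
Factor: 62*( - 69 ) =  - 4278 = - 2^1*3^1 * 23^1*31^1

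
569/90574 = 569/90574 = 0.01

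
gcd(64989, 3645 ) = 27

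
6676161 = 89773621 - 83097460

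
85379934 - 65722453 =19657481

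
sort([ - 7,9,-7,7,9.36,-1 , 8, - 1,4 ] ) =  [- 7, - 7, - 1, - 1, 4,7, 8,9,9.36]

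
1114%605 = 509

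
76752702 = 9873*7774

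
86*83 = 7138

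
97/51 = 97/51=1.90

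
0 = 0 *6077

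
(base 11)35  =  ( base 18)22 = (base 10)38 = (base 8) 46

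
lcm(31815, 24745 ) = 222705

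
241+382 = 623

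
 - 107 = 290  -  397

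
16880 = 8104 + 8776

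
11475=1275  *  9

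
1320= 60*22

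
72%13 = 7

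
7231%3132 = 967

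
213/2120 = 213/2120   =  0.10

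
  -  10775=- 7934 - 2841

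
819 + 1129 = 1948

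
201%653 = 201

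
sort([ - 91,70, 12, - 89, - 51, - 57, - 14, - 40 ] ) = [-91,  -  89,  -  57,-51, - 40, - 14,12, 70 ]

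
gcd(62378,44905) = 1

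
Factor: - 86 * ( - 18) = 1548 = 2^2*3^2*43^1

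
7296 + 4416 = 11712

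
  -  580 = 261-841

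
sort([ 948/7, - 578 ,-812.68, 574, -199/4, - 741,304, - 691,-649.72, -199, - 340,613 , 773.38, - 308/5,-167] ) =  [  -  812.68, - 741, - 691, - 649.72, - 578, - 340, - 199,- 167, - 308/5, - 199/4,948/7, 304,574, 613,773.38]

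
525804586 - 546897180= - 21092594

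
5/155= 1/31= 0.03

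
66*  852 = 56232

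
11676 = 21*556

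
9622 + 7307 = 16929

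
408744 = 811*504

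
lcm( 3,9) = 9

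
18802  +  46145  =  64947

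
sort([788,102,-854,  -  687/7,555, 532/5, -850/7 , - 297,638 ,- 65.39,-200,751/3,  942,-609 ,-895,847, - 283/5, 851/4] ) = [-895,-854 , - 609,-297,-200, - 850/7,-687/7, - 65.39, - 283/5 , 102, 532/5, 851/4,751/3,555,638, 788, 847,942 ]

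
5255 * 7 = 36785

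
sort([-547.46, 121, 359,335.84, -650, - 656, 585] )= [-656, - 650, - 547.46, 121, 335.84, 359 , 585 ] 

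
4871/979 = 4 + 955/979   =  4.98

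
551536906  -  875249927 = - 323713021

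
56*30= 1680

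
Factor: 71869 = 7^1 * 10267^1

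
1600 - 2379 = -779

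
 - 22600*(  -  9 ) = 203400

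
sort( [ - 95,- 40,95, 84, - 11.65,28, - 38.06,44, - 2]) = [ -95, - 40,  -  38.06, - 11.65,  -  2,28, 44,84,95 ]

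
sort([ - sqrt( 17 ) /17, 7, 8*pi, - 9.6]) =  [ - 9.6 , - sqrt(17)/17, 7,8  *pi]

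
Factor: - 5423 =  -11^1*17^1*29^1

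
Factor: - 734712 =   -  2^3*3^1 * 11^3 * 23^1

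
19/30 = 19/30=0.63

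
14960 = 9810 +5150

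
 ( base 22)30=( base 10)66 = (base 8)102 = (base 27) 2C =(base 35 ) 1v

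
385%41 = 16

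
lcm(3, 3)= 3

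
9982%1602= 370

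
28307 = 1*28307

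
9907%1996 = 1923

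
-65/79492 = -65/79492 = - 0.00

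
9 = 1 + 8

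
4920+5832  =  10752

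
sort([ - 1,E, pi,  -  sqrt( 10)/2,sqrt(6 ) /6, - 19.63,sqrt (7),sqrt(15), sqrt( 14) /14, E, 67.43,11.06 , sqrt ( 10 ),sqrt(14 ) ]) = [ -19.63, - sqrt ( 10 )/2, - 1 , sqrt( 14)/14,sqrt (6 )/6,sqrt( 7 ),E,E, pi,sqrt(10 ),sqrt( 14 ),sqrt(15),11.06,  67.43 ] 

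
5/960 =1/192 = 0.01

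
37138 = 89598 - 52460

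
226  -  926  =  -700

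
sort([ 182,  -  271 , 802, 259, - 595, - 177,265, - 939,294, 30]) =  [ - 939, - 595, - 271,-177,30,182, 259,265, 294  ,  802] 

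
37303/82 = 37303/82 =454.91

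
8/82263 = 8/82263 = 0.00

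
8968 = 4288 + 4680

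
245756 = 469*524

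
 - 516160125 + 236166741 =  - 279993384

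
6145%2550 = 1045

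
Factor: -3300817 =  - 13^1 * 253909^1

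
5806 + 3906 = 9712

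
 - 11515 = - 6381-5134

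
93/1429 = 93/1429 = 0.07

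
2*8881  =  17762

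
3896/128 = 487/16 = 30.44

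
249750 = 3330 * 75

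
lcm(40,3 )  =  120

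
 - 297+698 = 401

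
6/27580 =3/13790  =  0.00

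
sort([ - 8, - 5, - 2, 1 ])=[-8, - 5,- 2, 1 ]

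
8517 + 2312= 10829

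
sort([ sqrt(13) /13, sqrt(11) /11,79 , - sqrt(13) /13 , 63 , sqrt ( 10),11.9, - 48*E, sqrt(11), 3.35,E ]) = [ -48*E, - sqrt( 13 )/13, sqrt ( 13) /13, sqrt( 11)/11,E,sqrt(10) , sqrt( 11),3.35,11.9,63,79]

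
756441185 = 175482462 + 580958723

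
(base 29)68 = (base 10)182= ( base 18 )A2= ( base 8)266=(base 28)6E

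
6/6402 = 1/1067 = 0.00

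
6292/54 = 116 + 14/27 = 116.52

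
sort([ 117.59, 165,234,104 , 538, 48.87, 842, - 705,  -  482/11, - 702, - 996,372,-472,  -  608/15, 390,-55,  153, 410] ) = [ - 996, - 705, - 702,- 472, - 55,- 482/11, - 608/15, 48.87, 104, 117.59, 153, 165, 234,372, 390,410,538,842 ]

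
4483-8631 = -4148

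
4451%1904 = 643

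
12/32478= 2/5413 = 0.00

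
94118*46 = 4329428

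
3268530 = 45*72634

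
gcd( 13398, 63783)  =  3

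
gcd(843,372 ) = 3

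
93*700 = 65100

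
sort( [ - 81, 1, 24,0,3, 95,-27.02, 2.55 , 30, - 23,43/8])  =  [ - 81, - 27.02,-23 , 0,1,  2.55,3, 43/8,24,  30  ,  95 ]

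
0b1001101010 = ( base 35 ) HN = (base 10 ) 618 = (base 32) JA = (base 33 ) IO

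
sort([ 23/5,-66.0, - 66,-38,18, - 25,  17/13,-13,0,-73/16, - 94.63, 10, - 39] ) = [- 94.63, - 66.0, - 66,- 39, - 38, - 25, - 13 ,-73/16, 0, 17/13,23/5,10,18 ]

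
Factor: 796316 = 2^2*227^1 * 877^1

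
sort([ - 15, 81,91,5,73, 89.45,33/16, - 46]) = [ - 46, - 15,33/16,5,73,81 , 89.45,91]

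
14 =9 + 5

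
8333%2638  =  419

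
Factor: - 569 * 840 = -477960 = -  2^3*3^1*5^1*7^1*569^1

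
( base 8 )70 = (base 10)56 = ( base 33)1N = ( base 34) 1m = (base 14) 40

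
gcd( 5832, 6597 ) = 9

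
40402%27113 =13289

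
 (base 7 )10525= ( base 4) 221221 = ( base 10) 2665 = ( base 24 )4F1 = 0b101001101001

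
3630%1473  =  684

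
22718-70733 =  - 48015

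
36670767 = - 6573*( - 5579)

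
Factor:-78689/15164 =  - 2^( - 2)*13^1*17^( -1)*223^(-1 ) *6053^1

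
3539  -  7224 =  - 3685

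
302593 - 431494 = -128901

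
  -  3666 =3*( - 1222)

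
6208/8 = 776 = 776.00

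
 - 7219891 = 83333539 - 90553430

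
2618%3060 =2618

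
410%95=30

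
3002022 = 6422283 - 3420261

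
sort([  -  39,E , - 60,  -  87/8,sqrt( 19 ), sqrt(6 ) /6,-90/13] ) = [  -  60, - 39, - 87/8, -90/13,sqrt( 6) /6,E,sqrt(19)]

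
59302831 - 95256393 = -35953562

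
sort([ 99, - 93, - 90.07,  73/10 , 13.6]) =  [-93, - 90.07 , 73/10 , 13.6, 99]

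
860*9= 7740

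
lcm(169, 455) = 5915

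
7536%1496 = 56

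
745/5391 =745/5391 = 0.14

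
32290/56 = 576 + 17/28 = 576.61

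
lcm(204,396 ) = 6732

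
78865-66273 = 12592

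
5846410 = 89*65690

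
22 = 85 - 63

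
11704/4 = 2926 = 2926.00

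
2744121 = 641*4281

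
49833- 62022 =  - 12189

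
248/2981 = 248/2981 = 0.08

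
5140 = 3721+1419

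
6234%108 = 78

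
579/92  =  6+27/92 = 6.29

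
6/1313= 6/1313=0.00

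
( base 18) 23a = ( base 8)1310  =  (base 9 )871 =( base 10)712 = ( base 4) 23020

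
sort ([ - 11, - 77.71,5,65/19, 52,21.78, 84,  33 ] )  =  [ - 77.71, - 11,65/19, 5, 21.78, 33,52,84] 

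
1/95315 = 1/95315= 0.00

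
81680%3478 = 1686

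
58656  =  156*376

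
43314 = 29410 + 13904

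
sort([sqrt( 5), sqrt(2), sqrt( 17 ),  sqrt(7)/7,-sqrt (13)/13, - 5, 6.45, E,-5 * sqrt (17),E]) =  [ -5*sqrt( 17 ), - 5,-sqrt( 13) /13, sqrt( 7 ) /7,sqrt(2), sqrt( 5) , E , E, sqrt (17), 6.45]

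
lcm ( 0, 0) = 0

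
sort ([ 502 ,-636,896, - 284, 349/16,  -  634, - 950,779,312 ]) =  [-950, - 636, - 634  , - 284,349/16,  312,502,779,896] 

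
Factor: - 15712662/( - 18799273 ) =2^1*3^1*7^1 * 419^( - 1) * 44867^(-1)*374111^1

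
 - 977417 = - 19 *51443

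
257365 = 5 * 51473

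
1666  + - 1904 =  - 238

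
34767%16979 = 809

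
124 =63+61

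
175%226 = 175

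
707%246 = 215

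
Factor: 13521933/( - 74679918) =-2^ (  -  1)* 3^1*19^(-1)*655087^(-1) * 1502437^1 =- 4507311/24893306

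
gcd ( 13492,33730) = 6746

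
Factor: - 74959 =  - 74959^1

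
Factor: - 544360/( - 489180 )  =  878/789 = 2^1*3^(-1 )*263^ ( - 1)*439^1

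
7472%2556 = 2360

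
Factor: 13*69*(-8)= -7176 =-2^3*3^1*13^1*23^1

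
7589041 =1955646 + 5633395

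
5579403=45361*123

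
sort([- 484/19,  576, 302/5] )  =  [ - 484/19,302/5, 576]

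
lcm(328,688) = 28208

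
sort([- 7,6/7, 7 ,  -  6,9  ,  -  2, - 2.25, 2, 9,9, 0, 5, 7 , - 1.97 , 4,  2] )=[-7, - 6, - 2.25,  -  2, - 1.97, 0, 6/7,2,2, 4, 5, 7 , 7,9,9, 9] 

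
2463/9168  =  821/3056 = 0.27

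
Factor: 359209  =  359209^1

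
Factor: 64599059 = 7^1*547^1*16871^1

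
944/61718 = 472/30859 = 0.02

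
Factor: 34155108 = 2^2*3^6*13^1*17^1*53^1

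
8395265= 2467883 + 5927382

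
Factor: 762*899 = 685038 = 2^1*3^1*29^1*31^1 * 127^1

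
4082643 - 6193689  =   - 2111046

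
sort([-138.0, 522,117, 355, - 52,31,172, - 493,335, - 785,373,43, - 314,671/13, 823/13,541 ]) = [ - 785,- 493,-314, - 138.0,-52,31,43, 671/13,823/13, 117, 172,335 , 355, 373,522,541]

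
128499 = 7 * 18357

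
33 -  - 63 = 96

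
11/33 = 1/3 = 0.33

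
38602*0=0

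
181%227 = 181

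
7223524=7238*998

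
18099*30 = 542970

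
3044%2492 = 552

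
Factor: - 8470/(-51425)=14/85 = 2^1*5^(-1)*7^1*17^(-1 )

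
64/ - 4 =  - 16+0/1=-16.00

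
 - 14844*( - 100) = 1484400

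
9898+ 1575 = 11473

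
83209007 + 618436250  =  701645257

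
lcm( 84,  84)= 84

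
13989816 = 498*28092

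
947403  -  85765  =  861638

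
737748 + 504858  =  1242606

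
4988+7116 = 12104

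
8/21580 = 2/5395 = 0.00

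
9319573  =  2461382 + 6858191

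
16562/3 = 5520+2/3  =  5520.67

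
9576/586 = 16+100/293 = 16.34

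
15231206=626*24331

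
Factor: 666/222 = 3 =3^1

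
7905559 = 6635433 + 1270126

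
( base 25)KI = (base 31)gm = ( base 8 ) 1006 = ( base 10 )518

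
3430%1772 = 1658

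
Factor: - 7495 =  - 5^1 * 1499^1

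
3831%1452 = 927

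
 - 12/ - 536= 3/134 =0.02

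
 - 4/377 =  - 4/377 = - 0.01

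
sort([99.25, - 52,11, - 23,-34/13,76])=[ - 52, - 23,-34/13,11,76, 99.25]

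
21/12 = 1+3/4 = 1.75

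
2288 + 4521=6809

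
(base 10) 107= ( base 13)83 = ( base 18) 5H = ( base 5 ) 412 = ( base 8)153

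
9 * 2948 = 26532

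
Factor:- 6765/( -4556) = 2^( - 2 )*3^1*5^1*11^1 * 17^( - 1 )*41^1* 67^(-1) 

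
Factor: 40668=2^2*3^1*3389^1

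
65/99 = 65/99  =  0.66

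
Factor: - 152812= - 2^2*  11^1*23^1 * 151^1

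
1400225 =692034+708191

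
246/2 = 123 =123.00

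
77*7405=570185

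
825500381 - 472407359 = 353093022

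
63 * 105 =6615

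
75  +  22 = 97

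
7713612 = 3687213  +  4026399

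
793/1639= 793/1639 = 0.48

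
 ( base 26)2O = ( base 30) 2g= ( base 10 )76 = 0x4C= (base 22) 3a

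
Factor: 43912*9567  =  420106104  =  2^3*3^2*11^1*499^1*1063^1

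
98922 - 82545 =16377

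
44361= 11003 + 33358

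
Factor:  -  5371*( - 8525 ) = 45787775  =  5^2*11^1*31^1*41^1*131^1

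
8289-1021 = 7268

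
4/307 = 4/307 = 0.01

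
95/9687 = 95/9687 = 0.01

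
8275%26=7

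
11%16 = 11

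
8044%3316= 1412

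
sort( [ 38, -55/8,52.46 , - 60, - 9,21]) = [ -60, - 9, - 55/8, 21,38,52.46]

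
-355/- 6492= 355/6492 = 0.05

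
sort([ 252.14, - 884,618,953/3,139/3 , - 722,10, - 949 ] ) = [- 949, - 884,-722 , 10,139/3, 252.14,953/3,618] 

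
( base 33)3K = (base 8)167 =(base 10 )119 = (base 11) a9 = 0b1110111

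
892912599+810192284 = 1703104883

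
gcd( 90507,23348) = 1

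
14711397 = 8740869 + 5970528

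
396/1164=33/97 = 0.34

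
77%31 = 15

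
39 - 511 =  - 472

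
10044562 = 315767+9728795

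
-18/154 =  - 9/77  =  - 0.12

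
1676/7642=838/3821 = 0.22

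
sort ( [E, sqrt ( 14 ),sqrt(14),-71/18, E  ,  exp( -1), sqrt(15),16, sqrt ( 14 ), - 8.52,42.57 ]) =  [ - 8.52, - 71/18,exp( - 1 ),  E , E, sqrt( 14) , sqrt(14 ) , sqrt( 14), sqrt( 15),16,42.57] 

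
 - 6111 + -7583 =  - 13694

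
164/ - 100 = -2+9/25 = - 1.64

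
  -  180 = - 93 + -87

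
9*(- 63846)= - 574614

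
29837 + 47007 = 76844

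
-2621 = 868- 3489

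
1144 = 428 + 716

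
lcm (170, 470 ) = 7990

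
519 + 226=745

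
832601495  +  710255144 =1542856639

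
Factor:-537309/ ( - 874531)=3^2 * 7^( - 1) * 17^(  -  1) * 227^1 * 263^1*7349^(  -  1) 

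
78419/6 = 78419/6 = 13069.83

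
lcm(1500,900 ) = 4500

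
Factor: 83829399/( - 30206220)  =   - 27943133/10068740 = - 2^(- 2 )*5^( - 1 )*11^( - 1)*173^1*45767^(- 1 )*161521^1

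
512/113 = 512/113 = 4.53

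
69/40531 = 69/40531= 0.00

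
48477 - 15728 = 32749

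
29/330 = 29/330 = 0.09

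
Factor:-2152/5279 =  - 2^3*269^1*5279^( -1)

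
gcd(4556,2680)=268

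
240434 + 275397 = 515831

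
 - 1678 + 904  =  - 774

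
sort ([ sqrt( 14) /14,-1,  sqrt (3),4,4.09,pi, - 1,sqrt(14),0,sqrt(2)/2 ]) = [ -1, - 1,0,sqrt(14) /14, sqrt( 2 )/2, sqrt( 3 ), pi, sqrt (14 ),4, 4.09]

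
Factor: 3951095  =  5^1*790219^1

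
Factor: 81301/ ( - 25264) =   -  2^(-4)*11^1 * 19^1*389^1*1579^(-1) 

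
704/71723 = 704/71723 = 0.01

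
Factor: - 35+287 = 2^2*3^2*7^1 = 252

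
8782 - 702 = 8080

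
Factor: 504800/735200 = 631^1 * 919^( - 1 ) = 631/919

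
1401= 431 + 970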